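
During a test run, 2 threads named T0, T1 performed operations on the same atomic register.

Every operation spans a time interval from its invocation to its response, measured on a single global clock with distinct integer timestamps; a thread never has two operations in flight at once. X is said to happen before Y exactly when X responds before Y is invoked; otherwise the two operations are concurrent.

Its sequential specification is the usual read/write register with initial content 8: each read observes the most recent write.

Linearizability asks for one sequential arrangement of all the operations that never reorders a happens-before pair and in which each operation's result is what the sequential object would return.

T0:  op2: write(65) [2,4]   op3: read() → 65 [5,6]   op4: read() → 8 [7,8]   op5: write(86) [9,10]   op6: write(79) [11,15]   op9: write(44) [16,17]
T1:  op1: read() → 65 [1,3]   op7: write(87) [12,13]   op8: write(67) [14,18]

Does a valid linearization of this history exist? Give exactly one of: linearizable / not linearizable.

not linearizable

through event 7 a valid linearization exists; event 8 (op4 responding at time 8) ends that
checked exhaustively: 2 real-time-consistent orders of 4 completed operations, zero legal atomic register replays
for example op1, op2, op3, op4 fails at step 1: op1 read() → 65 is not legal there
for example op2, op1, op3, op4 fails at step 4: op4 read() → 8 is not legal there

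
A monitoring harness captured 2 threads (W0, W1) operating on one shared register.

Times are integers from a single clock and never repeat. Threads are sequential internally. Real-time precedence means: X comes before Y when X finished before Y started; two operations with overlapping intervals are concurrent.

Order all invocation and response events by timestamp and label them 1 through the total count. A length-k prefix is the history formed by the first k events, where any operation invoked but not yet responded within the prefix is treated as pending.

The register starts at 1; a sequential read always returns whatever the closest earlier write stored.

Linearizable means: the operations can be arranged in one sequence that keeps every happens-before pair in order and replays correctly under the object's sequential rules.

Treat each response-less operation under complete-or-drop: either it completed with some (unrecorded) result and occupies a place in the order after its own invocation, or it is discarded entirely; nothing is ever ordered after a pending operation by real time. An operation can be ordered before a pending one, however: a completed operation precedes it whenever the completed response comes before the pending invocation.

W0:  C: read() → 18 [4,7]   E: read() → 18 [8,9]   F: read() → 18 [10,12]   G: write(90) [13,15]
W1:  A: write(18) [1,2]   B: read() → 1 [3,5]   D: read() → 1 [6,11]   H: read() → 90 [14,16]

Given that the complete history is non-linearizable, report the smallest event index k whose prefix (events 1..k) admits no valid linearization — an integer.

5

events 1..4 are linearizable, e.g. via A:
after step 1 (A write(18)): value 18
at event 5 (B's time-5 response) nothing linearizes any more
include/drop combinations of the 1 pending operation (C) were all tried; none helps
for example A, B (pending dropped) fails at step 2: B read() → 1 is not legal there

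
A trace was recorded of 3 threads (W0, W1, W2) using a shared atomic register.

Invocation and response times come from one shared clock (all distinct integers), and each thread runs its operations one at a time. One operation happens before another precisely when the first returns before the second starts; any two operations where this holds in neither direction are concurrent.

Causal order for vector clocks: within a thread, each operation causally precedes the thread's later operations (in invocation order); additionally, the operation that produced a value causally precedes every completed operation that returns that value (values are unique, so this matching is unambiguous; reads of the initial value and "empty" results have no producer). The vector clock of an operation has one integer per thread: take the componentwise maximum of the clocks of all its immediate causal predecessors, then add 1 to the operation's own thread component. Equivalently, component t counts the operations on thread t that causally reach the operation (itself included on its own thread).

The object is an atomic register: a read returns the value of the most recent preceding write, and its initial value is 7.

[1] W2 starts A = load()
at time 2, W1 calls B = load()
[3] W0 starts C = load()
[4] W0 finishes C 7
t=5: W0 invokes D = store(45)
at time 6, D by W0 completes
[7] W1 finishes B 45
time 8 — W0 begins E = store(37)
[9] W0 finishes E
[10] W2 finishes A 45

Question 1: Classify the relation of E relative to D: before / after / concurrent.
Answer: after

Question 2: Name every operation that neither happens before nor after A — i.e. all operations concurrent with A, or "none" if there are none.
Answer: B, C, D, E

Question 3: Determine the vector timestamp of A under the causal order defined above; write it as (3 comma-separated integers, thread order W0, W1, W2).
Answer: (2, 0, 1)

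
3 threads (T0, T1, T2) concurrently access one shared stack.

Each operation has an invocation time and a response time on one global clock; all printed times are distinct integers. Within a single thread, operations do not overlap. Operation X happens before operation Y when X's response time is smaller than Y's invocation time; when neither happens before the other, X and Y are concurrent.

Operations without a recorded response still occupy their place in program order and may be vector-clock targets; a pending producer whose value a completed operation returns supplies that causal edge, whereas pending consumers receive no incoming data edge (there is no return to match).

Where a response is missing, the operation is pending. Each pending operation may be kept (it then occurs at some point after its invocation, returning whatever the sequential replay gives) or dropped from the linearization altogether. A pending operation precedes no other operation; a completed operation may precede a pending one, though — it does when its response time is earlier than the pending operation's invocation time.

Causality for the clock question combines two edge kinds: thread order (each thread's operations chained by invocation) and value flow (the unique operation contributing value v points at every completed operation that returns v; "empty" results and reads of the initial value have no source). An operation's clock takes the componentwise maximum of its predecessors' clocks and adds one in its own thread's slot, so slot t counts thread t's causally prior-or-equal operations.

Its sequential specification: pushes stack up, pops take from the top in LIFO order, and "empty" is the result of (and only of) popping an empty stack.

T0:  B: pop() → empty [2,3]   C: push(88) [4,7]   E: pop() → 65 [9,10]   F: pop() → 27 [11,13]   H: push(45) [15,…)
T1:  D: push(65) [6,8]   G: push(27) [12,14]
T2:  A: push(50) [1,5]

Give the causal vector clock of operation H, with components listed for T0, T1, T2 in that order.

A, invoked 1, has no incoming edges; only T2's bump applies → (0, 0, 1)
D, invoked 6, has no incoming edges; only T1's bump applies → (0, 1, 0)
B, invoked 2, has no incoming edges; only T0's bump applies → (1, 0, 0)
merge at G (invoked 12): VC(D)=(0, 1, 0), own-thread bump on T1 → (0, 2, 0)
merge at C (invoked 4): VC(B)=(1, 0, 0), own-thread bump on T0 → (2, 0, 0)
merge at E (invoked 9): VC(C)=(2, 0, 0), VC(D)=(0, 1, 0), own-thread bump on T0 → (3, 1, 0)
merge at F (invoked 11): VC(E)=(3, 1, 0), VC(G)=(0, 2, 0), own-thread bump on T0 → (4, 2, 0)
merge at H (invoked 15): VC(F)=(4, 2, 0), own-thread bump on T0 → (5, 2, 0)
target: VC(H) = (5, 2, 0)

(5, 2, 0)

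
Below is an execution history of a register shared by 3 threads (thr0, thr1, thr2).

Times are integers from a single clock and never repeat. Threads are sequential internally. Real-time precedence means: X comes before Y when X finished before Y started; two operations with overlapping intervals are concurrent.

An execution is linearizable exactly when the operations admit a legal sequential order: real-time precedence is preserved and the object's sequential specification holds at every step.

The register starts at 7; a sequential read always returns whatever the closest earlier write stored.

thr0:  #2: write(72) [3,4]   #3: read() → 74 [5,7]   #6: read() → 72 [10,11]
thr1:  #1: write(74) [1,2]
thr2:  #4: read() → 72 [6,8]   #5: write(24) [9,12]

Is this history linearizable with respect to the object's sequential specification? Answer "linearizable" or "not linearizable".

not linearizable

the violation lands at event 7, #3's response at time 7: events 1..6 linearize, events 1..7 do not
exhaustive check: the 3 completed register ops admit one real-time order; illegal
including or dropping the 1 pending operation (#4) in any combination fails
e.g. #1, #2, #3 (pending dropped): illegal at step 3, since #3 read() → 74 cannot apply there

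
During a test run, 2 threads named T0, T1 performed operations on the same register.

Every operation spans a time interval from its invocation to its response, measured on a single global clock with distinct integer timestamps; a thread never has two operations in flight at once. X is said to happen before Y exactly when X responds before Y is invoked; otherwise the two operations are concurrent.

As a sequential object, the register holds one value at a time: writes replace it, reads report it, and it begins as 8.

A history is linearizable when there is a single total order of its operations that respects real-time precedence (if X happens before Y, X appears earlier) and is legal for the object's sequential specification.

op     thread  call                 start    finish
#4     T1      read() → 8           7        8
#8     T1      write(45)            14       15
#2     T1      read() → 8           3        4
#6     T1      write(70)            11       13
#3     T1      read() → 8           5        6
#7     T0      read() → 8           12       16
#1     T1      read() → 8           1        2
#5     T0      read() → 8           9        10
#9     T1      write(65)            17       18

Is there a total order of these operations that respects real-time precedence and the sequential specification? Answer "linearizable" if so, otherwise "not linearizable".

a witness: #1, #2, #3, #4, #5, #7, #6, #8, #9
step 1: #1 read() → 8 — value 8
step 2: #2 read() → 8 — value 8
step 3: #3 read() → 8 — value 8
step 4: #4 read() → 8 — value 8
step 5: #5 read() → 8 — value 8
step 6: #7 read() → 8 — value 8
step 7: #6 write(70) — value 70
step 8: #8 write(45) — value 45
step 9: #9 write(65) — value 65

linearizable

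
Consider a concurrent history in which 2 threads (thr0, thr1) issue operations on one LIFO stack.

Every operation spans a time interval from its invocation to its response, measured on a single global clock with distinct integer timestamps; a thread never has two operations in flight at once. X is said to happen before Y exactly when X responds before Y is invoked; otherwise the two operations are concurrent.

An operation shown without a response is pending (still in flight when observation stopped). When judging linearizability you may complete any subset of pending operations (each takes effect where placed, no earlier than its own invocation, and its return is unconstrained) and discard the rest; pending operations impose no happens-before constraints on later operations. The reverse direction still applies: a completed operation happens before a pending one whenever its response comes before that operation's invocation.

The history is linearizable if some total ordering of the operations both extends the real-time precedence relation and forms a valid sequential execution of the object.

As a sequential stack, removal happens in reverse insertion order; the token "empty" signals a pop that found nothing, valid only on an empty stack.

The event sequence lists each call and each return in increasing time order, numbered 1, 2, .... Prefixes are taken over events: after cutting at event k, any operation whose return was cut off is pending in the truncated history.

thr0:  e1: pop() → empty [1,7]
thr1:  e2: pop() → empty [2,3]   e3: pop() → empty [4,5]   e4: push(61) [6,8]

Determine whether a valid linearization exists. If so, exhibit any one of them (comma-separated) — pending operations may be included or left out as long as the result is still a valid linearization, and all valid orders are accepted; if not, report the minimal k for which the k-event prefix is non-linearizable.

step 1: e1 pop() → empty — stack <>
step 2: e2 pop() → empty — stack <>
step 3: e3 pop() → empty — stack <>
step 4: e4 push(61) — stack <61>

linearizable — witness: e1, e2, e3, e4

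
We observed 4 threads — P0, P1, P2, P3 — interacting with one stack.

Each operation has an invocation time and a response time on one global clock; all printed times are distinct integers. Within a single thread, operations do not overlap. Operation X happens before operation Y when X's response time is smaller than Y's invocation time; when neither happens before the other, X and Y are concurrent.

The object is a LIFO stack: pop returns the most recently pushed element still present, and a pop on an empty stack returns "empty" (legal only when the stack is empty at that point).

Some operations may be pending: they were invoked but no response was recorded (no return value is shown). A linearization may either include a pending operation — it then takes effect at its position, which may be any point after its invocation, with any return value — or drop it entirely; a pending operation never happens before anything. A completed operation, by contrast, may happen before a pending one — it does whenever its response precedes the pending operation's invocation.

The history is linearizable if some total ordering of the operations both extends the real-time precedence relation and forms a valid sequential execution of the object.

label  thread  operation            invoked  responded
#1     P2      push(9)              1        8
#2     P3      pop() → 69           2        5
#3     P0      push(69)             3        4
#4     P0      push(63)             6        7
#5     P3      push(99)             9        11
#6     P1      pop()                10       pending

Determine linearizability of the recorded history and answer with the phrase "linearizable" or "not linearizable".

witness order: #1, #3, #2, #4, #5
1. #1 push(9), leaving stack <9>
2. #3 push(69), leaving stack <9,69>
3. #2 pop() → 69, leaving stack <9>
4. #4 push(63), leaving stack <9,63>
5. #5 push(99), leaving stack <9,63,99>

linearizable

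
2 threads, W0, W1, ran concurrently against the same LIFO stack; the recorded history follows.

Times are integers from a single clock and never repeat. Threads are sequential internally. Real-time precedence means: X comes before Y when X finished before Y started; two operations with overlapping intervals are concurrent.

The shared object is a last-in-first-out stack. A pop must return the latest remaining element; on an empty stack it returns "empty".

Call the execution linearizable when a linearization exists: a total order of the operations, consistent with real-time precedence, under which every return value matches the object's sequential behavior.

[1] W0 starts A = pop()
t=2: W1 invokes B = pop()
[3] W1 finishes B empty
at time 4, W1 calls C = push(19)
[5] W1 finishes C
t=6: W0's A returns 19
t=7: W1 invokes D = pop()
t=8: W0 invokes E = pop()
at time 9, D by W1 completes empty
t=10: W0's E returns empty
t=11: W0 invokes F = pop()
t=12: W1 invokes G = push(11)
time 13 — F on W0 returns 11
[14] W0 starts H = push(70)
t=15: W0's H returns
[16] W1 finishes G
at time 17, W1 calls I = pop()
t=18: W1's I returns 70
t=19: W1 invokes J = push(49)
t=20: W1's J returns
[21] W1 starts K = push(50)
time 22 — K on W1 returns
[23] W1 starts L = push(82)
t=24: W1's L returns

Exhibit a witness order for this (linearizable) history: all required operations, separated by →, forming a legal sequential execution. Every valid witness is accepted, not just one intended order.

B → C → A → D → E → G → F → H → I → J → K → L

1. B pop() → empty, leaving stack <>
2. C push(19), leaving stack <19>
3. A pop() → 19, leaving stack <>
4. D pop() → empty, leaving stack <>
5. E pop() → empty, leaving stack <>
6. G push(11), leaving stack <11>
7. F pop() → 11, leaving stack <>
8. H push(70), leaving stack <70>
9. I pop() → 70, leaving stack <>
10. J push(49), leaving stack <49>
11. K push(50), leaving stack <49,50>
12. L push(82), leaving stack <49,50,82>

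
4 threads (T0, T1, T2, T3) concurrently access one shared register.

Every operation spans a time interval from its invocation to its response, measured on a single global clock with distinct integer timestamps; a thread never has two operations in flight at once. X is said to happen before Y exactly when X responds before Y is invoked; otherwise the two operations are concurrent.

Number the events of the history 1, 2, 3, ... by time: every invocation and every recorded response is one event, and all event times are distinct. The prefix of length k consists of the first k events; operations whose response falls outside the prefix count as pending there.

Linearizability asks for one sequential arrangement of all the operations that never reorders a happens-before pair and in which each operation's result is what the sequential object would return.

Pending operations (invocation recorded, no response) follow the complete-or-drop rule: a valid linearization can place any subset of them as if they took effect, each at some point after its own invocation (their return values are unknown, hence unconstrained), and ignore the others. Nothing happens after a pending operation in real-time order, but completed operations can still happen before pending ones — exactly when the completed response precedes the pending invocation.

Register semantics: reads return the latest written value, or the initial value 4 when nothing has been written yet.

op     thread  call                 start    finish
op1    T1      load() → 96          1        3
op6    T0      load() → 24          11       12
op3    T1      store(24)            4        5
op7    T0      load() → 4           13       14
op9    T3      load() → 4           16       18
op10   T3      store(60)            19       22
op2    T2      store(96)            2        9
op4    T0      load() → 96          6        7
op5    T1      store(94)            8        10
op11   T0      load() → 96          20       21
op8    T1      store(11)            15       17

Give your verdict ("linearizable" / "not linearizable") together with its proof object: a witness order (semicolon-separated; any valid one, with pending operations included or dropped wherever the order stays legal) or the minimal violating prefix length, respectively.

not linearizable — minimal violating prefix: 7 events

cut after 6 events: linearizable; cut after 7 events (op4 responds, time 7): not linearizable
the sole real-time-consistent order of 3 completed operations fails the register replay
completion choices over the 1 pending operation (op2) were checked; none helps
take op1, op3, op4 (pending dropped): step 1 already fails, because op1 load() → 96 cannot occur there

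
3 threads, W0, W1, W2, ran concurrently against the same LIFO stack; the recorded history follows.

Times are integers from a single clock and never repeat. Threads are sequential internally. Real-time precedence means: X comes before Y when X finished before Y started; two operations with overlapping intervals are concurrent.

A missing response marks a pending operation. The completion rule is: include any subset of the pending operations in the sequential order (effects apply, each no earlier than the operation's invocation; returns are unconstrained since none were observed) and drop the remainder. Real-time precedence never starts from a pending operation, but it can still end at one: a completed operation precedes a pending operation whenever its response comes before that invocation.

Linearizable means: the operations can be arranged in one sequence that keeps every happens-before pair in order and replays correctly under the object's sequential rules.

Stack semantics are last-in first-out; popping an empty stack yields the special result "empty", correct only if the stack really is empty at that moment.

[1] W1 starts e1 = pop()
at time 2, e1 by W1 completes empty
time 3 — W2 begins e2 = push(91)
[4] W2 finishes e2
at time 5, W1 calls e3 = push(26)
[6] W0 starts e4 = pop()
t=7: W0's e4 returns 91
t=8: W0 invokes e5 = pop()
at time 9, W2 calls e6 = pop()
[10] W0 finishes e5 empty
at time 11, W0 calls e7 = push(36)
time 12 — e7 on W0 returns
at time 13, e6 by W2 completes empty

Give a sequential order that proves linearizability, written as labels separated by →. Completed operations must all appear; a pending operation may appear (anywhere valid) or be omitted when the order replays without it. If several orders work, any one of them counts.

step 1: e1 pop() → empty — stack <>
step 2: e2 push(91) — stack <91>
step 3: e4 pop() → 91 — stack <>
step 4: e5 pop() → empty — stack <>
step 5: e6 pop() → empty — stack <>
step 6: e3 push(26) (pending, included) — stack <26>
step 7: e7 push(36) — stack <26,36>

e1 → e2 → e4 → e5 → e6 → e3 → e7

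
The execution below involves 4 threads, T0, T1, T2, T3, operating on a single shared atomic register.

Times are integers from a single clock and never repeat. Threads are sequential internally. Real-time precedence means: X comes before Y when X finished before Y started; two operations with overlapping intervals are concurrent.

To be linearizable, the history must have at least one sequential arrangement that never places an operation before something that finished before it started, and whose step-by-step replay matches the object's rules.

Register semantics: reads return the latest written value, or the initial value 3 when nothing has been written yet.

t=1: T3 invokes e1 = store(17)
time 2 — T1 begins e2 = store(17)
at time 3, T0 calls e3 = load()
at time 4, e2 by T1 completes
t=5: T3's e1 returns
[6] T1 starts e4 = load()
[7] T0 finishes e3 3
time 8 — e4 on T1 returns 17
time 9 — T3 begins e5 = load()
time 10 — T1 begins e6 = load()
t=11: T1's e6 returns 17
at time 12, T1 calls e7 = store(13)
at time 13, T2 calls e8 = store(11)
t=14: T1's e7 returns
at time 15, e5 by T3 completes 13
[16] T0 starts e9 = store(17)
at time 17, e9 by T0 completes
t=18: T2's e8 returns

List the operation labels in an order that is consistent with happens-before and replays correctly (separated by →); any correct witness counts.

after step 1 (e3 load() → 3): value 3
after step 2 (e1 store(17)): value 17
after step 3 (e2 store(17)): value 17
after step 4 (e4 load() → 17): value 17
after step 5 (e6 load() → 17): value 17
after step 6 (e7 store(13)): value 13
after step 7 (e5 load() → 13): value 13
after step 8 (e8 store(11)): value 11
after step 9 (e9 store(17)): value 17

e3 → e1 → e2 → e4 → e6 → e7 → e5 → e8 → e9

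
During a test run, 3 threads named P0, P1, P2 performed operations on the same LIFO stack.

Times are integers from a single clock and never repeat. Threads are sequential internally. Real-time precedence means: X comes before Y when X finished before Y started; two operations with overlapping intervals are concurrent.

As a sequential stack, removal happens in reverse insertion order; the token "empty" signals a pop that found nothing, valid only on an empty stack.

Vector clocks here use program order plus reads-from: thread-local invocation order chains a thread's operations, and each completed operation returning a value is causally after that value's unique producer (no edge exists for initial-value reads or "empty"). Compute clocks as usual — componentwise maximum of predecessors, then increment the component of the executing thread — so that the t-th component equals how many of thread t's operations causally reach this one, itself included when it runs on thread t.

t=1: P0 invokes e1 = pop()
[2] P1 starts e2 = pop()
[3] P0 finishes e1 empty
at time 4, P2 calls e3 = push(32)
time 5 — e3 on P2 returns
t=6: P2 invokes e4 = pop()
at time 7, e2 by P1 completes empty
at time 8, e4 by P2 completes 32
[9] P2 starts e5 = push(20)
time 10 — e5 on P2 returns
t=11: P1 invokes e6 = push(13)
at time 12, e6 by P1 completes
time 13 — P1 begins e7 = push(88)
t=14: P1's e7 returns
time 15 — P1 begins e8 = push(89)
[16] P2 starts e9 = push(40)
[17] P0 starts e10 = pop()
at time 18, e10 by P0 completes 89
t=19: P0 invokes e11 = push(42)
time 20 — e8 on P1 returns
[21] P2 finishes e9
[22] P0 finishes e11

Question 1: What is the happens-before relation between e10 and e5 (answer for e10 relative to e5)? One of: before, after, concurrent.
e10 spans [17,18], e5 spans [9,10]
resp(e5)=10 < inv(e10)=17

after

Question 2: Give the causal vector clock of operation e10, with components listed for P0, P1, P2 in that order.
e3 (invocation 4): nothing precedes it; P2's component alone gives (0, 0, 1)
e2 (invocation 2): nothing precedes it; P1's component alone gives (0, 1, 0)
e1 (invocation 1): nothing precedes it; P0's component alone gives (1, 0, 0)
from VC(e3)=(0, 0, 1), e4 (invoked 6) maxes components and bumps P2 → (0, 0, 2)
from VC(e2)=(0, 1, 0), e6 (invoked 11) maxes components and bumps P1 → (0, 2, 0)
from VC(e4)=(0, 0, 2), e5 (invoked 9) maxes components and bumps P2 → (0, 0, 3)
from VC(e6)=(0, 2, 0), e7 (invoked 13) maxes components and bumps P1 → (0, 3, 0)
from VC(e5)=(0, 0, 3), e9 (invoked 16) maxes components and bumps P2 → (0, 0, 4)
from VC(e7)=(0, 3, 0), e8 (invoked 15) maxes components and bumps P1 → (0, 4, 0)
from VC(e1)=(1, 0, 0), VC(e8)=(0, 4, 0), e10 (invoked 17) maxes components and bumps P0 → (2, 4, 0)
from VC(e10)=(2, 4, 0), e11 (invoked 19) maxes components and bumps P0 → (3, 4, 0)
target: VC(e10) = (2, 4, 0)

(2, 4, 0)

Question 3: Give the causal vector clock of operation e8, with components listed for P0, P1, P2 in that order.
no predecessors for e3 (invoked 4): P2 increments from zero → (0, 0, 1)
no predecessors for e2 (invoked 2): P1 increments from zero → (0, 1, 0)
no predecessors for e1 (invoked 1): P0 increments from zero → (1, 0, 0)
e4 (invocation 6): componentwise max over VC(e3)=(0, 0, 1), +1 at P2, giving (0, 0, 2)
e6 (invocation 11): componentwise max over VC(e2)=(0, 1, 0), +1 at P1, giving (0, 2, 0)
e5 (invocation 9): componentwise max over VC(e4)=(0, 0, 2), +1 at P2, giving (0, 0, 3)
e7 (invocation 13): componentwise max over VC(e6)=(0, 2, 0), +1 at P1, giving (0, 3, 0)
e9 (invocation 16): componentwise max over VC(e5)=(0, 0, 3), +1 at P2, giving (0, 0, 4)
e8 (invocation 15): componentwise max over VC(e7)=(0, 3, 0), +1 at P1, giving (0, 4, 0)
e10 (invocation 17): componentwise max over VC(e1)=(1, 0, 0), VC(e8)=(0, 4, 0), +1 at P0, giving (2, 4, 0)
e11 (invocation 19): componentwise max over VC(e10)=(2, 4, 0), +1 at P0, giving (3, 4, 0)
target: VC(e8) = (0, 4, 0)

(0, 4, 0)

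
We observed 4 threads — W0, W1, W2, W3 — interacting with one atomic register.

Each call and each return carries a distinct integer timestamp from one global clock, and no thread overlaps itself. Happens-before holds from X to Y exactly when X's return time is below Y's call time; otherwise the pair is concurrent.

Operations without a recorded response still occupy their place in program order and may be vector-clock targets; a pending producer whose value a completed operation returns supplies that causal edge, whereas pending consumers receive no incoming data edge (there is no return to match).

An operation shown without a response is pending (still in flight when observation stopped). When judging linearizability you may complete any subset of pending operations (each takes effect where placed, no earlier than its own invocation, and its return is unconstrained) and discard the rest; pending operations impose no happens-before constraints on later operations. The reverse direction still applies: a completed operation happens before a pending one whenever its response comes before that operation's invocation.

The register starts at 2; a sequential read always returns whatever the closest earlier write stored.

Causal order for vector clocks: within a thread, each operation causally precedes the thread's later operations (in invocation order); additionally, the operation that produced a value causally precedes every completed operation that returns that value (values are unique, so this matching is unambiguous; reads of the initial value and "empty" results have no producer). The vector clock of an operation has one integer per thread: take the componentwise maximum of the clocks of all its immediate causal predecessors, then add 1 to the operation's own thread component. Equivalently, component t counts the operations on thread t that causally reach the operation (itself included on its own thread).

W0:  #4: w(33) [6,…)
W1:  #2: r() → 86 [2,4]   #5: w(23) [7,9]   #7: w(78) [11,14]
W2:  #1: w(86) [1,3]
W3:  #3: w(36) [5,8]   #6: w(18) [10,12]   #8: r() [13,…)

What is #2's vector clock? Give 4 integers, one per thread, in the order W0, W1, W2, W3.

(0, 1, 1, 0)

root op #3, invoked 5: fresh clock plus W3's own tick → (0, 0, 0, 1)
root op #1, invoked 1: fresh clock plus W2's own tick → (0, 0, 1, 0)
root op #4, invoked 6: fresh clock plus W0's own tick → (1, 0, 0, 0)
merge at #6 (invoked 10): VC(#3)=(0, 0, 0, 1), own-thread bump on W3 → (0, 0, 0, 2)
merge at #2 (invoked 2): VC(#1)=(0, 0, 1, 0), own-thread bump on W1 → (0, 1, 1, 0)
merge at #8 (invoked 13): VC(#6)=(0, 0, 0, 2), own-thread bump on W3 → (0, 0, 0, 3)
merge at #5 (invoked 7): VC(#2)=(0, 1, 1, 0), own-thread bump on W1 → (0, 2, 1, 0)
merge at #7 (invoked 11): VC(#5)=(0, 2, 1, 0), own-thread bump on W1 → (0, 3, 1, 0)
target: VC(#2) = (0, 1, 1, 0)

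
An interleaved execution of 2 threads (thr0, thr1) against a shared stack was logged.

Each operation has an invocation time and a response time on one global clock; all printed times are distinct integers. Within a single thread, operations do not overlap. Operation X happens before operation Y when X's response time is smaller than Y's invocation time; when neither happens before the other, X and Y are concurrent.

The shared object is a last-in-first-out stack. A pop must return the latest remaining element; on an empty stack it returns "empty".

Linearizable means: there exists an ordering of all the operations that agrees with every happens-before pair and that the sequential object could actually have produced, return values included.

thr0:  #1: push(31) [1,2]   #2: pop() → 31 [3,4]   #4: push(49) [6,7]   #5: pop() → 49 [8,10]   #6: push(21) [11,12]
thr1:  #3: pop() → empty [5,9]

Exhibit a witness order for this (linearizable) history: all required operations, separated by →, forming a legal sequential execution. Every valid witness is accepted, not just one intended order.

after step 1 (#1 push(31)): stack <31>
after step 2 (#2 pop() → 31): stack <>
after step 3 (#3 pop() → empty): stack <>
after step 4 (#4 push(49)): stack <49>
after step 5 (#5 pop() → 49): stack <>
after step 6 (#6 push(21)): stack <21>

#1 → #2 → #3 → #4 → #5 → #6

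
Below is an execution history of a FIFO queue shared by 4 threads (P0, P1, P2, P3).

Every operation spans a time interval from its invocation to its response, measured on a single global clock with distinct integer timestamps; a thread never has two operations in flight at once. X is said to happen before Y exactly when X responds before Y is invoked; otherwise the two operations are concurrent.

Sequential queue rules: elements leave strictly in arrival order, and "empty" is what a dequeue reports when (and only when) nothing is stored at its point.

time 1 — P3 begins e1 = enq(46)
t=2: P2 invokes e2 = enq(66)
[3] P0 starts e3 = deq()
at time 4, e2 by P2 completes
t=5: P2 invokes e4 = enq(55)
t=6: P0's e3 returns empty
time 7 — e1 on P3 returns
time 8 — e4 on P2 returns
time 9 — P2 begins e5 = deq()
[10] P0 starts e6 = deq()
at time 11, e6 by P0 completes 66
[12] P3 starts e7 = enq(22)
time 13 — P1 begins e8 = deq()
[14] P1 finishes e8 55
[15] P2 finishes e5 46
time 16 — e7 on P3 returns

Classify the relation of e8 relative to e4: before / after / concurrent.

e8 spans [13,14], e4 spans [5,8]
resp(e4)=8 < inv(e8)=13

after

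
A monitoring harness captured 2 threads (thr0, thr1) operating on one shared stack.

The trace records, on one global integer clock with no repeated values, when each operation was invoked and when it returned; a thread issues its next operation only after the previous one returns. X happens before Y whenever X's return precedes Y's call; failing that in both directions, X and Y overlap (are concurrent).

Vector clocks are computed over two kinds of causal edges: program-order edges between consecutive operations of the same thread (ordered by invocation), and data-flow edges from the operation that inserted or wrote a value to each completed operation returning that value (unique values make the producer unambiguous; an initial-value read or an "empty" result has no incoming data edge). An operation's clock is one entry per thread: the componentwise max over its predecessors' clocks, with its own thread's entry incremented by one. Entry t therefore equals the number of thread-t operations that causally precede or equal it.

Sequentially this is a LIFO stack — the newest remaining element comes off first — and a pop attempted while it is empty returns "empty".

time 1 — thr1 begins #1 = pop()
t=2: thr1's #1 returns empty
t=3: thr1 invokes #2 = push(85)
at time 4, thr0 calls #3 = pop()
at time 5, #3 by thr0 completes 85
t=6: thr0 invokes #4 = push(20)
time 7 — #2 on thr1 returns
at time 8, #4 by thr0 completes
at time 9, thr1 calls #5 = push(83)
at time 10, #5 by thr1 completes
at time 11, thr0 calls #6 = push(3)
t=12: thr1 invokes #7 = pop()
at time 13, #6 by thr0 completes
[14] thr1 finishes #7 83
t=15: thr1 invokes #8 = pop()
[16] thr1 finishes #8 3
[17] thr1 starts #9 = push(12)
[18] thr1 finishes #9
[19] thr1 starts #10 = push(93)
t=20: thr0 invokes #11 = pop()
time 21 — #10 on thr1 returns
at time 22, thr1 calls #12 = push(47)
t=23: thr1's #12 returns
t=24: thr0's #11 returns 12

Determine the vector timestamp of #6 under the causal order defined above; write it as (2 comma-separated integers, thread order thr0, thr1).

(3, 2)

#1 (invocation 1): nothing precedes it; thr1's component alone gives (0, 1)
invoked at 3, #2 merges VC(#1)=(0, 1) and bumps thr1's slot → (0, 2)
invoked at 9, #5 merges VC(#2)=(0, 2) and bumps thr1's slot → (0, 3)
invoked at 4, #3 merges VC(#2)=(0, 2) and bumps thr0's slot → (1, 2)
invoked at 12, #7 merges VC(#5)=(0, 3) and bumps thr1's slot → (0, 4)
invoked at 6, #4 merges VC(#3)=(1, 2) and bumps thr0's slot → (2, 2)
invoked at 11, #6 merges VC(#4)=(2, 2) and bumps thr0's slot → (3, 2)
invoked at 15, #8 merges VC(#6)=(3, 2), VC(#7)=(0, 4) and bumps thr1's slot → (3, 5)
invoked at 17, #9 merges VC(#8)=(3, 5) and bumps thr1's slot → (3, 6)
invoked at 19, #10 merges VC(#9)=(3, 6) and bumps thr1's slot → (3, 7)
invoked at 20, #11 merges VC(#6)=(3, 2), VC(#9)=(3, 6) and bumps thr0's slot → (4, 6)
invoked at 22, #12 merges VC(#10)=(3, 7) and bumps thr1's slot → (3, 8)
target: VC(#6) = (3, 2)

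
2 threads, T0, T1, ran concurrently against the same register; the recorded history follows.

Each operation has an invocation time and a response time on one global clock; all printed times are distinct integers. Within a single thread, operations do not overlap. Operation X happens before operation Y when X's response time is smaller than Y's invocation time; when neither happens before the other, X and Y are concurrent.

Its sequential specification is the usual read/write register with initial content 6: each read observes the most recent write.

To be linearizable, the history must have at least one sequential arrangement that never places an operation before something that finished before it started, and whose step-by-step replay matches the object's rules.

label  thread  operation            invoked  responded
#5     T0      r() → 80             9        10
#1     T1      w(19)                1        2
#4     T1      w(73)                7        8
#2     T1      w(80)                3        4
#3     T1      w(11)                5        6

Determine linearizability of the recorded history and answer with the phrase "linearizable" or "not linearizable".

not linearizable

the violation lands at event 10, #5's response at time 10: events 1..9 linearize, events 1..10 do not
the completed operations (5 total) allow one real-time order; the register replay rejects it
one such order, #1, #2, #3, #4, #5, breaks at step 5 where #5 r() → 80 is illegal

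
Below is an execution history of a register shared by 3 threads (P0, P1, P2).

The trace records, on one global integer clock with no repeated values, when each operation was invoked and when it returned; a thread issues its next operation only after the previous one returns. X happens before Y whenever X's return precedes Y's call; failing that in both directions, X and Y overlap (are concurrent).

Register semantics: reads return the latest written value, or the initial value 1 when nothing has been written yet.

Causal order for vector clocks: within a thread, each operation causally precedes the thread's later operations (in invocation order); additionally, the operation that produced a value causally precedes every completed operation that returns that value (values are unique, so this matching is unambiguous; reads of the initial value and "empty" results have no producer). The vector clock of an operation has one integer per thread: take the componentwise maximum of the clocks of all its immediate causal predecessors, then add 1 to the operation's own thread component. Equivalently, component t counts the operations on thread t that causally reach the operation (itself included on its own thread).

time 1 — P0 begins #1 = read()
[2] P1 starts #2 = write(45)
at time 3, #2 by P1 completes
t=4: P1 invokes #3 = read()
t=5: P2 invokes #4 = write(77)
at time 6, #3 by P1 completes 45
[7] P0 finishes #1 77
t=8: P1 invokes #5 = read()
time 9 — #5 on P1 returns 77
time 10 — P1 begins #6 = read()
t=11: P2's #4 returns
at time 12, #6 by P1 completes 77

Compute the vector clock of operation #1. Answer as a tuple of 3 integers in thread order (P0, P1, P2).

(1, 0, 1)

no predecessors for #4 (invoked 5): P2 increments from zero → (0, 0, 1)
no predecessors for #2 (invoked 2): P1 increments from zero → (0, 1, 0)
merge at #3 (invoked 4): VC(#2)=(0, 1, 0), own-thread bump on P1 → (0, 2, 0)
merge at #1 (invoked 1): VC(#4)=(0, 0, 1), own-thread bump on P0 → (1, 0, 1)
merge at #5 (invoked 8): VC(#3)=(0, 2, 0), VC(#4)=(0, 0, 1), own-thread bump on P1 → (0, 3, 1)
merge at #6 (invoked 10): VC(#4)=(0, 0, 1), VC(#5)=(0, 3, 1), own-thread bump on P1 → (0, 4, 1)
target: VC(#1) = (1, 0, 1)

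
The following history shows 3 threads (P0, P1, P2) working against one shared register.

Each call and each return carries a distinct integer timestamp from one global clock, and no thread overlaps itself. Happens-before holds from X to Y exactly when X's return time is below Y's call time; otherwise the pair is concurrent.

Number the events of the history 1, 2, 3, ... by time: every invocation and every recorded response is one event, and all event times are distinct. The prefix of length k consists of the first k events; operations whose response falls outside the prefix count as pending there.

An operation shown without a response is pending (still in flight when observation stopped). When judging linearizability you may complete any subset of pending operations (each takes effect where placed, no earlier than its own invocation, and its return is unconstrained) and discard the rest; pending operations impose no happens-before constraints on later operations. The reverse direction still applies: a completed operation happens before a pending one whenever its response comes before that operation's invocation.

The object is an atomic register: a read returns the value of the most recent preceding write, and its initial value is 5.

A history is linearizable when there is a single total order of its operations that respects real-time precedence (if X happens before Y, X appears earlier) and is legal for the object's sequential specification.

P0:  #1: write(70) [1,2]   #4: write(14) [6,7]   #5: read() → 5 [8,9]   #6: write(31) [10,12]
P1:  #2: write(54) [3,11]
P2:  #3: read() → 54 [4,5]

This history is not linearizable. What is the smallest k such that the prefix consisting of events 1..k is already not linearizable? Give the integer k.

9

events 1..8 are linearizable, e.g. via #1, #2, #3, #4:
1. #1 write(70), leaving value 70
2. #2 write(54) (pending, included), leaving value 54
3. #3 read() → 54, leaving value 54
4. #4 write(14), leaving value 14
once event 9 joins (#5's response, time 9), exhaustive search finds no witness
include/drop combinations of the 1 pending operation (#2) were all tried; none helps
sample order #1, #3, #4, #5 (pending dropped) stalls at step 2 — #3 read() → 54 has no legal effect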